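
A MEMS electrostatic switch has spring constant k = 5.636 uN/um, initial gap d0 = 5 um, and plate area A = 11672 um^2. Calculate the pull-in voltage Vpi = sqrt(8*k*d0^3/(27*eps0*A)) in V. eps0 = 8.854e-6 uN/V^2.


Step 1: Compute numerator: 8 * k * d0^3 = 8 * 5.636 * 5^3 = 5636.0
Step 2: Compute denominator: 27 * eps0 * A = 27 * 8.854e-6 * 11672 = 2.790285
Step 3: Vpi = sqrt(5636.0 / 2.790285)
Vpi = 44.94 V


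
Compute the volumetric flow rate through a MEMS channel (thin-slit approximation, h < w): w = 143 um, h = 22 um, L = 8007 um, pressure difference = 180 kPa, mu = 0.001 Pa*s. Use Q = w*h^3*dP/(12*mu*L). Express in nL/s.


Step 1: Convert all dimensions to SI (meters).
w = 143e-6 m, h = 22e-6 m, L = 8007e-6 m, dP = 180e3 Pa
Step 2: Q = w * h^3 * dP / (12 * mu * L)
Q = 143e-6 * (22e-6)^3 * 180e3 / (12 * 0.001 * 8007e-6) = 2.85249906e-09 m^3/s
Step 3: Convert Q from m^3/s to nL/s (1 m^3 = 1e12 nL, so multiply by 1e12).
Q = 2852.499 nL/s


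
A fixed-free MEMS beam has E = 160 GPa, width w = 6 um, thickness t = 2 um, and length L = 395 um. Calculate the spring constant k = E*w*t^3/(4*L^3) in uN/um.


Step 1: Convert E to consistent units (1 GPa = 1000 uN/um^2).
E = 160 GPa = 160000 uN/um^2
Step 2: Compute t^3 = 2^3 = 8
Step 3: Compute L^3 = 395^3 = 61629875
Step 4: k = 160000 * 6 * 8 / (4 * 61629875)
k = 0.0312 uN/um


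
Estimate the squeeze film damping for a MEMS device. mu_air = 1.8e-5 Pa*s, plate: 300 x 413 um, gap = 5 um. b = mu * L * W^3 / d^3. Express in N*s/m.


Step 1: Convert to SI.
L = 300e-6 m, W = 413e-6 m, d = 5e-6 m
Step 2: W^3 = (413e-6)^3 = 7.04e-11 m^3
Step 3: d^3 = (5e-6)^3 = 1.25e-16 m^3
Step 4: b = 1.8e-5 * 300e-6 * 7.04e-11 / 1.25e-16
b = 3.04e-03 N*s/m


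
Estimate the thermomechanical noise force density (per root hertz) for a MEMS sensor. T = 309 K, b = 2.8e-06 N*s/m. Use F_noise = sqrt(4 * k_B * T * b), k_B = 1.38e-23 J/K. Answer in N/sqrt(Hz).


Step 1: Compute 4 * k_B * T * b
= 4 * 1.38e-23 * 309 * 2.8e-06
= 4.7759e-26 N^2/Hz
Step 2: F_noise = sqrt(4.7759e-26)
F_noise = 2.19e-13 N/sqrt(Hz)


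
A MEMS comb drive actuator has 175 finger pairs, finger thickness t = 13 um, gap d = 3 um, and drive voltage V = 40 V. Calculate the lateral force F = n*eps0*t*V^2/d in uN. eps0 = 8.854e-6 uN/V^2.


Step 1: Parameters: n=175, eps0=8.854e-6 uN/V^2, t=13 um, V=40 V, d=3 um
Step 2: V^2 = 1600
Step 3: F = 175 * 8.854e-6 * 13 * 1600 / 3
F = 10.743 uN


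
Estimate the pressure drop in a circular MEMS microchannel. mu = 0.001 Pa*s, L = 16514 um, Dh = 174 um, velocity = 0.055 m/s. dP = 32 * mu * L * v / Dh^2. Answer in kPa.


Step 1: Convert to SI: L = 16514e-6 m, Dh = 174e-6 m
Step 2: dP = 32 * 0.001 * 16514e-6 * 0.055 / (174e-6)^2
Step 3: dP = 959.99 Pa
Step 4: Convert to kPa: dP = 0.96 kPa


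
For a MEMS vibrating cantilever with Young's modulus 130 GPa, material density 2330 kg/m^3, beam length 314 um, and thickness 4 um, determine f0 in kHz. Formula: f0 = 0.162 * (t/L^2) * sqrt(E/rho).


Step 1: Convert units to SI.
t_SI = 4e-6 m, L_SI = 314e-6 m
Step 2: Calculate sqrt(E/rho).
sqrt(130e9 / 2330) = 7469.54 m/s
Step 3: Compute f0.
f0 = 0.162 * 4e-6 / (314e-6)^2 * 7469.54 = 49091.9 Hz = 49.09 kHz


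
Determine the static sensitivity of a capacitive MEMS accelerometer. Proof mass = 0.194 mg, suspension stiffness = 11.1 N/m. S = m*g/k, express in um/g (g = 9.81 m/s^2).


Step 1: Convert mass: m = 0.194 mg = 1.94e-07 kg
Step 2: S = m * g / k = 1.94e-07 * 9.81 / 11.1
Step 3: S = 1.71e-07 m/g
Step 4: Convert to um/g: S = 0.171 um/g


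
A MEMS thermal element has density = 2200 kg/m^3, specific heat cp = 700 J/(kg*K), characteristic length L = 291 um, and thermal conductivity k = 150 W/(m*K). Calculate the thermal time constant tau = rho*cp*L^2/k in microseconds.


Step 1: Convert L to m: L = 291e-6 m
Step 2: L^2 = (291e-6)^2 = 8.4681e-08 m^2
Step 3: tau = 2200 * 700 * 8.4681e-08 / 150 = 8.693916e-04 s
Step 4: Convert to microseconds (multiply by 1e6).
tau = 869.392 us


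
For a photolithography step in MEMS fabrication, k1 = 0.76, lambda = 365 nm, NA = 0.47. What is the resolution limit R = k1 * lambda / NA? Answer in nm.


Step 1: Identify values: k1 = 0.76, lambda = 365 nm, NA = 0.47
Step 2: R = k1 * lambda / NA
R = 0.76 * 365 / 0.47
R = 590.2 nm


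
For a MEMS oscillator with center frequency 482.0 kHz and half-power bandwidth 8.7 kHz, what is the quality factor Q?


Step 1: Q = f0 / bandwidth
Step 2: Q = 482.0 / 8.7
Q = 55.4


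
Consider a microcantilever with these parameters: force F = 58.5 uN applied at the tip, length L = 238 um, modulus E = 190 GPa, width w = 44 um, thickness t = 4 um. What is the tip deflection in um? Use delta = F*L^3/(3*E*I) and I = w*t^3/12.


Step 1: Calculate the second moment of area.
I = w * t^3 / 12 = 44 * 4^3 / 12 = 234.6667 um^4
Step 2: Convert E to consistent units (1 GPa = 1000 uN/um^2).
E = 190 GPa = 190000 uN/um^2
Step 3: Calculate tip deflection.
delta = F * L^3 / (3 * E * I)
delta = 58.5 * 238^3 / (3 * 190000 * 234.6667)
delta = 5.896 um


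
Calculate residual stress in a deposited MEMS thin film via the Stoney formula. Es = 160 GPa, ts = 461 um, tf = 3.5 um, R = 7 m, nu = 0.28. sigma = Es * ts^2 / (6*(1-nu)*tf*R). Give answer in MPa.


Step 1: Compute numerator: Es * ts^2 = 160 * 461^2 = 34003360 (GPa*um^2)
Step 2: Compute denominator (R in um): 6*(1-nu)*tf*R = 6*0.72*3.5*7e6 = 105840000.0 (um^2)
Step 3: sigma (GPa) = 34003360 / 105840000.0 = 3.21271e-01 GPa
Step 4: Convert to MPa (x1000): sigma = 321.3 MPa


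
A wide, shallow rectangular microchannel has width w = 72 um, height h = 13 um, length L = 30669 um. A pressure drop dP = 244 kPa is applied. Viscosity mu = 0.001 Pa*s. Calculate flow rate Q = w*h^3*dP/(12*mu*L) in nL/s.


Step 1: Convert all dimensions to SI (meters).
w = 72e-6 m, h = 13e-6 m, L = 30669e-6 m, dP = 244e3 Pa
Step 2: Q = w * h^3 * dP / (12 * mu * L)
Q = 72e-6 * (13e-6)^3 * 244e3 / (12 * 0.001 * 30669e-6) = 1.0487489e-10 m^3/s
Step 3: Convert Q from m^3/s to nL/s (1 m^3 = 1e12 nL, so multiply by 1e12).
Q = 104.875 nL/s


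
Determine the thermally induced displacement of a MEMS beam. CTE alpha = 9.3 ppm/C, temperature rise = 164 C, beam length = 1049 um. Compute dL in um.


Step 1: Convert CTE: alpha = 9.3 ppm/C = 9.3e-6 /C
Step 2: dL = 9.3e-6 * 164 * 1049
dL = 1.5999 um


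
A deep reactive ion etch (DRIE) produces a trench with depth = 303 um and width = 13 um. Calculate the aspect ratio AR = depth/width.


Step 1: AR = depth / width
Step 2: AR = 303 / 13
AR = 23.3


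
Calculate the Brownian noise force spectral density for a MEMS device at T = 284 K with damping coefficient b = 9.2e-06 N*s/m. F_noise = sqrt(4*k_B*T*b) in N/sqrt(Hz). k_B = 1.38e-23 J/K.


Step 1: Compute 4 * k_B * T * b
= 4 * 1.38e-23 * 284 * 9.2e-06
= 1.4423e-25 N^2/Hz
Step 2: F_noise = sqrt(1.4423e-25)
F_noise = 3.80e-13 N/sqrt(Hz)


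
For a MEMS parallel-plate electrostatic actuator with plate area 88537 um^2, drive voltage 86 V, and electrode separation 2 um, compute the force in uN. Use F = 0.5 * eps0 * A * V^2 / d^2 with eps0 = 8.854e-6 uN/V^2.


Step 1: Identify parameters.
eps0 = 8.854e-6 uN/V^2, A = 88537 um^2, V = 86 V, d = 2 um
Step 2: Compute V^2 = 86^2 = 7396
Step 3: Compute d^2 = 2^2 = 4
Step 4: F = 0.5 * 8.854e-6 * 88537 * 7396 / 4
F = 724.722 uN


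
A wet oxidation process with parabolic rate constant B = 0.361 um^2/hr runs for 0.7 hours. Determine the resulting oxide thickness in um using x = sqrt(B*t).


Step 1: Compute B*t = 0.361 * 0.7 = 0.2527
Step 2: x = sqrt(0.2527)
x = 0.503 um


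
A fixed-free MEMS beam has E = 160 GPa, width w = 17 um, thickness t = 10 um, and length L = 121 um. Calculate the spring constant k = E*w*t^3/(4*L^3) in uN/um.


Step 1: Convert E to consistent units (1 GPa = 1000 uN/um^2).
E = 160 GPa = 160000 uN/um^2
Step 2: Compute t^3 = 10^3 = 1000
Step 3: Compute L^3 = 121^3 = 1771561
Step 4: k = 160000 * 17 * 1000 / (4 * 1771561)
k = 383.8423 uN/um


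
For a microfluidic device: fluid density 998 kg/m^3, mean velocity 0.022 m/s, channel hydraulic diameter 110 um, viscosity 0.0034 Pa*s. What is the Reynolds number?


Step 1: Convert Dh to meters: Dh = 110e-6 m
Step 2: Re = rho * v * Dh / mu
Re = 998 * 0.022 * 110e-6 / 0.0034
Re = 0.71


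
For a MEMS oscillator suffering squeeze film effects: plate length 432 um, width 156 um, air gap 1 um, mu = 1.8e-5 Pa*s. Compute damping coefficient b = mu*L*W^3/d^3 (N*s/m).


Step 1: Convert to SI.
L = 432e-6 m, W = 156e-6 m, d = 1e-6 m
Step 2: W^3 = (156e-6)^3 = 3.80e-12 m^3
Step 3: d^3 = (1e-6)^3 = 1.00e-18 m^3
Step 4: b = 1.8e-5 * 432e-6 * 3.80e-12 / 1.00e-18
b = 2.95e-02 N*s/m


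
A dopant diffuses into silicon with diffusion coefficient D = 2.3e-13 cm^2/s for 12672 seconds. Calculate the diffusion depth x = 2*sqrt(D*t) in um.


Step 1: Compute D*t = 2.3e-13 * 12672 = 2.91456e-09 cm^2
Step 2: sqrt(D*t) = 5.3987e-05 cm
Step 3: x = 2 * 5.3987e-05 cm = 1.07974e-04 cm
Step 4: Convert to um (1 cm = 1e4 um): x = 1.08 um


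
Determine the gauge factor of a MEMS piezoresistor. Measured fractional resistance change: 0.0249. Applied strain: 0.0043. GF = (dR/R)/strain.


Step 1: Identify values.
dR/R = 0.0249, strain = 0.0043
Step 2: GF = (dR/R) / strain = 0.0249 / 0.0043
GF = 5.8


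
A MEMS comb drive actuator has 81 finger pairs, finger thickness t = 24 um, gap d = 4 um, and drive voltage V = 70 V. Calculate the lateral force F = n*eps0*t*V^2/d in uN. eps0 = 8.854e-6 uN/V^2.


Step 1: Parameters: n=81, eps0=8.854e-6 uN/V^2, t=24 um, V=70 V, d=4 um
Step 2: V^2 = 4900
Step 3: F = 81 * 8.854e-6 * 24 * 4900 / 4
F = 21.085 uN


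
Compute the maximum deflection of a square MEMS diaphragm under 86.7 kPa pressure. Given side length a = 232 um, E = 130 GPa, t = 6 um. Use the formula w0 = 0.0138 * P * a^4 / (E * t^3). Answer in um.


Step 1: Convert pressure to compatible units (E is in GPa, so P in GPa).
P = 86.7 kPa = 86.7e-6 GPa
Step 2: Compute numerator: 0.0138 * P * a^4.
a^4 = 232^4 = 2897022976
numerator = 0.0138 * 86.7e-6 * 2897022976 = 3.46617e+03
Step 3: Compute denominator: E * t^3 = 130 * 6^3 = 28080
Step 4: w0 = numerator / denominator = 3.46617e+03 / 28080 = 0.1234 um


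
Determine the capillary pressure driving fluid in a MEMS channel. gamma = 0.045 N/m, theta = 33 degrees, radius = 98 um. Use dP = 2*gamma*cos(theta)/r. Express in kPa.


Step 1: cos(33 deg) = 0.8387
Step 2: Convert r to m: r = 98e-6 m
Step 3: dP = 2 * 0.045 * 0.8387 / 98e-6 = 770.2 Pa
Step 4: Convert Pa to kPa (divide by 1000).
dP = 0.77 kPa


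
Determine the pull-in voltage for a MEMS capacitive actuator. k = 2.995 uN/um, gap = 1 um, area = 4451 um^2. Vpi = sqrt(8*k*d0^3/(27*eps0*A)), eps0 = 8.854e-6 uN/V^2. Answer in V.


Step 1: Compute numerator: 8 * k * d0^3 = 8 * 2.995 * 1^3 = 23.96
Step 2: Compute denominator: 27 * eps0 * A = 27 * 8.854e-6 * 4451 = 1.064047
Step 3: Vpi = sqrt(23.96 / 1.064047)
Vpi = 4.75 V


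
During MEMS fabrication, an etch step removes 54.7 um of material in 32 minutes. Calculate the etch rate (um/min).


Step 1: Etch rate = depth / time
Step 2: rate = 54.7 / 32
rate = 1.709 um/min


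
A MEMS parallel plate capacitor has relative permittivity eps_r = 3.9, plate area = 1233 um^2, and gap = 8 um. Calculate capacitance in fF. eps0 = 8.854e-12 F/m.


Step 1: Convert area to m^2: A = 1233e-12 m^2
Step 2: Convert gap to m: d = 8e-6 m
Step 3: C = eps0 * eps_r * A / d
C = 8.854e-12 * 3.9 * 1233e-12 / 8e-6
Step 4: Convert to fF (multiply by 1e15).
C = 5.32 fF


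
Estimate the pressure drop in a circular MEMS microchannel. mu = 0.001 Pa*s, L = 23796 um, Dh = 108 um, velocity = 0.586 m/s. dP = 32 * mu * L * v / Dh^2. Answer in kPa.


Step 1: Convert to SI: L = 23796e-6 m, Dh = 108e-6 m
Step 2: dP = 32 * 0.001 * 23796e-6 * 0.586 / (108e-6)^2
Step 3: dP = 38256.40 Pa
Step 4: Convert to kPa: dP = 38.26 kPa


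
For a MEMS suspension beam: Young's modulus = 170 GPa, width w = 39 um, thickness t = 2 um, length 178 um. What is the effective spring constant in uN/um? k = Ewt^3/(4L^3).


Step 1: Convert E to consistent units (1 GPa = 1000 uN/um^2).
E = 170 GPa = 170000 uN/um^2
Step 2: Compute t^3 = 2^3 = 8
Step 3: Compute L^3 = 178^3 = 5639752
Step 4: k = 170000 * 39 * 8 / (4 * 5639752)
k = 2.3512 uN/um


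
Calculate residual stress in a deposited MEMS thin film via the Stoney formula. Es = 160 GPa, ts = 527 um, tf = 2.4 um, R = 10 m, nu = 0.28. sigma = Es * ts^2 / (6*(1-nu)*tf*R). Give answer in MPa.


Step 1: Compute numerator: Es * ts^2 = 160 * 527^2 = 44436640 (GPa*um^2)
Step 2: Compute denominator (R in um): 6*(1-nu)*tf*R = 6*0.72*2.4*10e6 = 103680000.0 (um^2)
Step 3: sigma (GPa) = 44436640 / 103680000.0 = 4.28594e-01 GPa
Step 4: Convert to MPa (x1000): sigma = 428.6 MPa


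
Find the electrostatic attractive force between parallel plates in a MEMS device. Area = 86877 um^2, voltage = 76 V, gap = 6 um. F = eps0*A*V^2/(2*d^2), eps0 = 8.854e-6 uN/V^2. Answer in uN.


Step 1: Identify parameters.
eps0 = 8.854e-6 uN/V^2, A = 86877 um^2, V = 76 V, d = 6 um
Step 2: Compute V^2 = 76^2 = 5776
Step 3: Compute d^2 = 6^2 = 36
Step 4: F = 0.5 * 8.854e-6 * 86877 * 5776 / 36
F = 61.708 uN


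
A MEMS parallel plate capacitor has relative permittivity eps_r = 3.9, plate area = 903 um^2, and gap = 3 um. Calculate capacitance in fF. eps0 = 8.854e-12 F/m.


Step 1: Convert area to m^2: A = 903e-12 m^2
Step 2: Convert gap to m: d = 3e-6 m
Step 3: C = eps0 * eps_r * A / d
C = 8.854e-12 * 3.9 * 903e-12 / 3e-6
Step 4: Convert to fF (multiply by 1e15).
C = 10.39 fF


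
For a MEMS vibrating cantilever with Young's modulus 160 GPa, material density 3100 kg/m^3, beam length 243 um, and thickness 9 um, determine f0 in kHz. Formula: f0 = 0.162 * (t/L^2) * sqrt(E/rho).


Step 1: Convert units to SI.
t_SI = 9e-6 m, L_SI = 243e-6 m
Step 2: Calculate sqrt(E/rho).
sqrt(160e9 / 3100) = 7184.21 m/s
Step 3: Compute f0.
f0 = 0.162 * 9e-6 / (243e-6)^2 * 7184.21 = 177387.9 Hz = 177.39 kHz


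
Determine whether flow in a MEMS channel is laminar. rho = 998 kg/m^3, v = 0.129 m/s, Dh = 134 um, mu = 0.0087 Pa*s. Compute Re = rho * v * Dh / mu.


Step 1: Convert Dh to meters: Dh = 134e-6 m
Step 2: Re = rho * v * Dh / mu
Re = 998 * 0.129 * 134e-6 / 0.0087
Re = 1.983
Since Re = 1.983 is below ~2300, the flow is laminar.


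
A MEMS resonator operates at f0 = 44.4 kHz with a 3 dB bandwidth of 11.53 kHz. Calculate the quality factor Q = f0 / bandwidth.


Step 1: Q = f0 / bandwidth
Step 2: Q = 44.4 / 11.53
Q = 3.9


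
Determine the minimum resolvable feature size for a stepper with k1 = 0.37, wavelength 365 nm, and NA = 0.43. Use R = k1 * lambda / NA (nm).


Step 1: Identify values: k1 = 0.37, lambda = 365 nm, NA = 0.43
Step 2: R = k1 * lambda / NA
R = 0.37 * 365 / 0.43
R = 314.1 nm


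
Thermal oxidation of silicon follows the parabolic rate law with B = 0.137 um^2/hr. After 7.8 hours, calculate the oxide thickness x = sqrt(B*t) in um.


Step 1: Compute B*t = 0.137 * 7.8 = 1.0686
Step 2: x = sqrt(1.0686)
x = 1.034 um


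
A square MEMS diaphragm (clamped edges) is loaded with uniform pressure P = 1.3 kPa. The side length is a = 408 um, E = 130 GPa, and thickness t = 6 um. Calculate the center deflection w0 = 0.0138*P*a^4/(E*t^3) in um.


Step 1: Convert pressure to compatible units (E is in GPa, so P in GPa).
P = 1.3 kPa = 1.3e-6 GPa
Step 2: Compute numerator: 0.0138 * P * a^4.
a^4 = 408^4 = 27710263296
numerator = 0.0138 * 1.3e-6 * 27710263296 = 4.9712e+02
Step 3: Compute denominator: E * t^3 = 130 * 6^3 = 28080
Step 4: w0 = numerator / denominator = 4.9712e+02 / 28080 = 0.0177 um


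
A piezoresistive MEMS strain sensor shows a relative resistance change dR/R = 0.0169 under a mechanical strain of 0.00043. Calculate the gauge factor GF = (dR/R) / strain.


Step 1: Identify values.
dR/R = 0.0169, strain = 0.00043
Step 2: GF = (dR/R) / strain = 0.0169 / 0.00043
GF = 39.3


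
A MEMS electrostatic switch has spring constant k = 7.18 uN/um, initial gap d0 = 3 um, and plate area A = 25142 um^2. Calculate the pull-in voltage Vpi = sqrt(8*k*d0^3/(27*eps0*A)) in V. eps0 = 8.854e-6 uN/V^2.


Step 1: Compute numerator: 8 * k * d0^3 = 8 * 7.18 * 3^3 = 1550.88
Step 2: Compute denominator: 27 * eps0 * A = 27 * 8.854e-6 * 25142 = 6.010396
Step 3: Vpi = sqrt(1550.88 / 6.010396)
Vpi = 16.06 V


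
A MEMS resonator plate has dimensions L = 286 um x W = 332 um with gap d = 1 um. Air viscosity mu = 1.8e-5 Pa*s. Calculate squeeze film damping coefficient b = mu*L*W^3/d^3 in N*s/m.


Step 1: Convert to SI.
L = 286e-6 m, W = 332e-6 m, d = 1e-6 m
Step 2: W^3 = (332e-6)^3 = 3.66e-11 m^3
Step 3: d^3 = (1e-6)^3 = 1.00e-18 m^3
Step 4: b = 1.8e-5 * 286e-6 * 3.66e-11 / 1.00e-18
b = 1.88e-01 N*s/m


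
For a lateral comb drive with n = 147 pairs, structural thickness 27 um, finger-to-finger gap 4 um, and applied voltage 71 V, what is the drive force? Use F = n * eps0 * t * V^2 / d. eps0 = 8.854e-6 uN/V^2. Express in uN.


Step 1: Parameters: n=147, eps0=8.854e-6 uN/V^2, t=27 um, V=71 V, d=4 um
Step 2: V^2 = 5041
Step 3: F = 147 * 8.854e-6 * 27 * 5041 / 4
F = 44.287 uN


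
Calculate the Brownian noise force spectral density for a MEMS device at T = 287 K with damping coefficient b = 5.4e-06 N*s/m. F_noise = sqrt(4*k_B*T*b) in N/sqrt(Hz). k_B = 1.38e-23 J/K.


Step 1: Compute 4 * k_B * T * b
= 4 * 1.38e-23 * 287 * 5.4e-06
= 8.5549e-26 N^2/Hz
Step 2: F_noise = sqrt(8.5549e-26)
F_noise = 2.92e-13 N/sqrt(Hz)


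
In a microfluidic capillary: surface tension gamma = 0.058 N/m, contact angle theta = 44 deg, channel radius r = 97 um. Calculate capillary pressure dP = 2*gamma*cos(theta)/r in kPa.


Step 1: cos(44 deg) = 0.7193
Step 2: Convert r to m: r = 97e-6 m
Step 3: dP = 2 * 0.058 * 0.7193 / 97e-6 = 860.2 Pa
Step 4: Convert Pa to kPa (divide by 1000).
dP = 0.86 kPa


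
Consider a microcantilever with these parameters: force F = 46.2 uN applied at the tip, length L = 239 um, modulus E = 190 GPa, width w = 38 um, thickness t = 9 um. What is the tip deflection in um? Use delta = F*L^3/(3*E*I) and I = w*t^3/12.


Step 1: Calculate the second moment of area.
I = w * t^3 / 12 = 38 * 9^3 / 12 = 2308.5 um^4
Step 2: Convert E to consistent units (1 GPa = 1000 uN/um^2).
E = 190 GPa = 190000 uN/um^2
Step 3: Calculate tip deflection.
delta = F * L^3 / (3 * E * I)
delta = 46.2 * 239^3 / (3 * 190000 * 2308.5)
delta = 0.4793 um


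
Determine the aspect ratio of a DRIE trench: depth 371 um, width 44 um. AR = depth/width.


Step 1: AR = depth / width
Step 2: AR = 371 / 44
AR = 8.4


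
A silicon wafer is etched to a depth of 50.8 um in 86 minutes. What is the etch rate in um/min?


Step 1: Etch rate = depth / time
Step 2: rate = 50.8 / 86
rate = 0.591 um/min


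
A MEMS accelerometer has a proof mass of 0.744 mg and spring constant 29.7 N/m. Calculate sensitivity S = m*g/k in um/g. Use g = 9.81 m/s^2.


Step 1: Convert mass: m = 0.744 mg = 7.44e-07 kg
Step 2: S = m * g / k = 7.44e-07 * 9.81 / 29.7
Step 3: S = 2.46e-07 m/g
Step 4: Convert to um/g: S = 0.246 um/g


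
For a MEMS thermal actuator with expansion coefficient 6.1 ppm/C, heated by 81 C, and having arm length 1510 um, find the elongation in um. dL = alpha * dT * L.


Step 1: Convert CTE: alpha = 6.1 ppm/C = 6.1e-6 /C
Step 2: dL = 6.1e-6 * 81 * 1510
dL = 0.7461 um


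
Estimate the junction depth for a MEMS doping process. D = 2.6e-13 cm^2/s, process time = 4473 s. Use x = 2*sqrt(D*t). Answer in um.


Step 1: Compute D*t = 2.6e-13 * 4473 = 1.16298e-09 cm^2
Step 2: sqrt(D*t) = 3.4102e-05 cm
Step 3: x = 2 * 3.4102e-05 cm = 6.8204e-05 cm
Step 4: Convert to um (1 cm = 1e4 um): x = 0.682 um


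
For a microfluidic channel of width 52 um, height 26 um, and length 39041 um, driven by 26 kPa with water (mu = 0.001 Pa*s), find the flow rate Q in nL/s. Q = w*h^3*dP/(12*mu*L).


Step 1: Convert all dimensions to SI (meters).
w = 52e-6 m, h = 26e-6 m, L = 39041e-6 m, dP = 26e3 Pa
Step 2: Q = w * h^3 * dP / (12 * mu * L)
Q = 52e-6 * (26e-6)^3 * 26e3 / (12 * 0.001 * 39041e-6) = 5.072179e-11 m^3/s
Step 3: Convert Q from m^3/s to nL/s (1 m^3 = 1e12 nL, so multiply by 1e12).
Q = 50.722 nL/s


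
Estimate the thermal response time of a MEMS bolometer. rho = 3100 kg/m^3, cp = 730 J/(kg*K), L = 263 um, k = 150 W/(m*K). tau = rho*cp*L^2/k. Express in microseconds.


Step 1: Convert L to m: L = 263e-6 m
Step 2: L^2 = (263e-6)^2 = 6.9169e-08 m^2
Step 3: tau = 3100 * 730 * 6.9169e-08 / 150 = 1.0435296e-03 s
Step 4: Convert to microseconds (multiply by 1e6).
tau = 1043.53 us


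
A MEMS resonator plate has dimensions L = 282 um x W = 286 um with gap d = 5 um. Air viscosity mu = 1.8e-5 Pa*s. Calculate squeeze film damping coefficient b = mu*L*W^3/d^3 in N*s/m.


Step 1: Convert to SI.
L = 282e-6 m, W = 286e-6 m, d = 5e-6 m
Step 2: W^3 = (286e-6)^3 = 2.34e-11 m^3
Step 3: d^3 = (5e-6)^3 = 1.25e-16 m^3
Step 4: b = 1.8e-5 * 282e-6 * 2.34e-11 / 1.25e-16
b = 9.50e-04 N*s/m


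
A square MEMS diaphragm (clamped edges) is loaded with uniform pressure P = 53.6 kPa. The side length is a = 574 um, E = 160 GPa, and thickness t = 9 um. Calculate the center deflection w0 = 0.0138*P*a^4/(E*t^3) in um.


Step 1: Convert pressure to compatible units (E is in GPa, so P in GPa).
P = 53.6 kPa = 53.6e-6 GPa
Step 2: Compute numerator: 0.0138 * P * a^4.
a^4 = 574^4 = 108554434576
numerator = 0.0138 * 53.6e-6 * 108554434576 = 8.02955e+04
Step 3: Compute denominator: E * t^3 = 160 * 9^3 = 116640
Step 4: w0 = numerator / denominator = 8.02955e+04 / 116640 = 0.6884 um


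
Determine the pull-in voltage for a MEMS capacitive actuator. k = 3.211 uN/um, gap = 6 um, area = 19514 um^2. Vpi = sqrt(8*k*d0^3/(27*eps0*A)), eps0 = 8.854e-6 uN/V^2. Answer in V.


Step 1: Compute numerator: 8 * k * d0^3 = 8 * 3.211 * 6^3 = 5548.608
Step 2: Compute denominator: 27 * eps0 * A = 27 * 8.854e-6 * 19514 = 4.664978
Step 3: Vpi = sqrt(5548.608 / 4.664978)
Vpi = 34.49 V


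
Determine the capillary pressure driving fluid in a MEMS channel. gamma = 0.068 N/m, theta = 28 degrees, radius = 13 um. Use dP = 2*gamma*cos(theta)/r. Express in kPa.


Step 1: cos(28 deg) = 0.8829
Step 2: Convert r to m: r = 13e-6 m
Step 3: dP = 2 * 0.068 * 0.8829 / 13e-6 = 9236.5 Pa
Step 4: Convert Pa to kPa (divide by 1000).
dP = 9.24 kPa


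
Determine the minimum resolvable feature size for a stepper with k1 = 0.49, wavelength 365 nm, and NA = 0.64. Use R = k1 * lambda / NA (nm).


Step 1: Identify values: k1 = 0.49, lambda = 365 nm, NA = 0.64
Step 2: R = k1 * lambda / NA
R = 0.49 * 365 / 0.64
R = 279.5 nm


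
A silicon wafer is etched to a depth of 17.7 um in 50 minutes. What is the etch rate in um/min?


Step 1: Etch rate = depth / time
Step 2: rate = 17.7 / 50
rate = 0.354 um/min


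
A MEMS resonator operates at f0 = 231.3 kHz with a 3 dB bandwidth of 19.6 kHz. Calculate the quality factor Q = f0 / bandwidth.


Step 1: Q = f0 / bandwidth
Step 2: Q = 231.3 / 19.6
Q = 11.8


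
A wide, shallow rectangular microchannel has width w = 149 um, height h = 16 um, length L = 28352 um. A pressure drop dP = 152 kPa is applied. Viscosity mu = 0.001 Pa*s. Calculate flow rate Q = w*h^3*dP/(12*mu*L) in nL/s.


Step 1: Convert all dimensions to SI (meters).
w = 149e-6 m, h = 16e-6 m, L = 28352e-6 m, dP = 152e3 Pa
Step 2: Q = w * h^3 * dP / (12 * mu * L)
Q = 149e-6 * (16e-6)^3 * 152e3 / (12 * 0.001 * 28352e-6) = 2.7266215e-10 m^3/s
Step 3: Convert Q from m^3/s to nL/s (1 m^3 = 1e12 nL, so multiply by 1e12).
Q = 272.662 nL/s


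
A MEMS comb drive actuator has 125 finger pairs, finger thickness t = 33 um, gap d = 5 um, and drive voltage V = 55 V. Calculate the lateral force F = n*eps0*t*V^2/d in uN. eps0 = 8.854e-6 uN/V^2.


Step 1: Parameters: n=125, eps0=8.854e-6 uN/V^2, t=33 um, V=55 V, d=5 um
Step 2: V^2 = 3025
Step 3: F = 125 * 8.854e-6 * 33 * 3025 / 5
F = 22.096 uN


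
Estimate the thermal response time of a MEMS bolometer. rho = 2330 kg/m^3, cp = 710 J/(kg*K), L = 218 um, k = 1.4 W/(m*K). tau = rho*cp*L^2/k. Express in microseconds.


Step 1: Convert L to m: L = 218e-6 m
Step 2: L^2 = (218e-6)^2 = 4.7524e-08 m^2
Step 3: tau = 2330 * 710 * 4.7524e-08 / 1.4 = 5.615639514e-02 s
Step 4: Convert to microseconds (multiply by 1e6).
tau = 56156.395 us


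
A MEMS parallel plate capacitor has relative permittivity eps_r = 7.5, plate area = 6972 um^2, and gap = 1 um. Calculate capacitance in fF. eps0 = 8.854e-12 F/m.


Step 1: Convert area to m^2: A = 6972e-12 m^2
Step 2: Convert gap to m: d = 1e-6 m
Step 3: C = eps0 * eps_r * A / d
C = 8.854e-12 * 7.5 * 6972e-12 / 1e-6
Step 4: Convert to fF (multiply by 1e15).
C = 462.98 fF


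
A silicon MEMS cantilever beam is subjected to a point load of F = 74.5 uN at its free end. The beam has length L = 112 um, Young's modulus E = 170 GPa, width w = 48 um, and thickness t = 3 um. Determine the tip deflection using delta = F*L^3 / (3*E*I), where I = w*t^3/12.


Step 1: Calculate the second moment of area.
I = w * t^3 / 12 = 48 * 3^3 / 12 = 108.0 um^4
Step 2: Convert E to consistent units (1 GPa = 1000 uN/um^2).
E = 170 GPa = 170000 uN/um^2
Step 3: Calculate tip deflection.
delta = F * L^3 / (3 * E * I)
delta = 74.5 * 112^3 / (3 * 170000 * 108.0)
delta = 1.9003 um


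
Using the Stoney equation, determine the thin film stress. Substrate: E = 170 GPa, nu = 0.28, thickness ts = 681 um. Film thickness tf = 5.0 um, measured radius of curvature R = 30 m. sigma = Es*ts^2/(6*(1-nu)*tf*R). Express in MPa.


Step 1: Compute numerator: Es * ts^2 = 170 * 681^2 = 78839370 (GPa*um^2)
Step 2: Compute denominator (R in um): 6*(1-nu)*tf*R = 6*0.72*5.0*30e6 = 648000000.0 (um^2)
Step 3: sigma (GPa) = 78839370 / 648000000.0 = 1.21666e-01 GPa
Step 4: Convert to MPa (x1000): sigma = 121.7 MPa


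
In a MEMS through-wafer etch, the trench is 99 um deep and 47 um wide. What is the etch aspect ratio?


Step 1: AR = depth / width
Step 2: AR = 99 / 47
AR = 2.1


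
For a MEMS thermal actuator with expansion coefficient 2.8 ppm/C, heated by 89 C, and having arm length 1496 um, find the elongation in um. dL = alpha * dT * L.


Step 1: Convert CTE: alpha = 2.8 ppm/C = 2.8e-6 /C
Step 2: dL = 2.8e-6 * 89 * 1496
dL = 0.3728 um


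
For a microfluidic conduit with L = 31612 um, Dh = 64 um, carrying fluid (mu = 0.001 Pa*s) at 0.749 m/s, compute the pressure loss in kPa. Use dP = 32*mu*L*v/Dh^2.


Step 1: Convert to SI: L = 31612e-6 m, Dh = 64e-6 m
Step 2: dP = 32 * 0.001 * 31612e-6 * 0.749 / (64e-6)^2
Step 3: dP = 184979.59 Pa
Step 4: Convert to kPa: dP = 184.98 kPa


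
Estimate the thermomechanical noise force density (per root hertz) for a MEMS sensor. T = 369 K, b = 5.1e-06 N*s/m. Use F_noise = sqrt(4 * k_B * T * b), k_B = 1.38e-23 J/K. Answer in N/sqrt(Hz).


Step 1: Compute 4 * k_B * T * b
= 4 * 1.38e-23 * 369 * 5.1e-06
= 1.0388e-25 N^2/Hz
Step 2: F_noise = sqrt(1.0388e-25)
F_noise = 3.22e-13 N/sqrt(Hz)


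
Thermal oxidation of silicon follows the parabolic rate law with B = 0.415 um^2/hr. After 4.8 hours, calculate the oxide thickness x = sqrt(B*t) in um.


Step 1: Compute B*t = 0.415 * 4.8 = 1.992
Step 2: x = sqrt(1.992)
x = 1.411 um


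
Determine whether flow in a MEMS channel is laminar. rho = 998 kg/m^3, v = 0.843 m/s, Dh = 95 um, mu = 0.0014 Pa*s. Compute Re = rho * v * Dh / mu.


Step 1: Convert Dh to meters: Dh = 95e-6 m
Step 2: Re = rho * v * Dh / mu
Re = 998 * 0.843 * 95e-6 / 0.0014
Re = 57.089
Since Re = 57.089 is below ~2300, the flow is laminar.


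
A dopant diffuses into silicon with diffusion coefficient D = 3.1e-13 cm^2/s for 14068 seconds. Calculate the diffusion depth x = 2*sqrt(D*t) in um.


Step 1: Compute D*t = 3.1e-13 * 14068 = 4.36108e-09 cm^2
Step 2: sqrt(D*t) = 6.60385e-05 cm
Step 3: x = 2 * 6.60385e-05 cm = 1.32077e-04 cm
Step 4: Convert to um (1 cm = 1e4 um): x = 1.321 um


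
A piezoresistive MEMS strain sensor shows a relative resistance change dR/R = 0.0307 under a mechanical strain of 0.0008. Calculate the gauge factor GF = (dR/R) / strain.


Step 1: Identify values.
dR/R = 0.0307, strain = 0.0008
Step 2: GF = (dR/R) / strain = 0.0307 / 0.0008
GF = 38.4


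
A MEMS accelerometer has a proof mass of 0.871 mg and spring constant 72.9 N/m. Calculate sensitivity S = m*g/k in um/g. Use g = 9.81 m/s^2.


Step 1: Convert mass: m = 0.871 mg = 8.71e-07 kg
Step 2: S = m * g / k = 8.71e-07 * 9.81 / 72.9
Step 3: S = 1.17e-07 m/g
Step 4: Convert to um/g: S = 0.117 um/g


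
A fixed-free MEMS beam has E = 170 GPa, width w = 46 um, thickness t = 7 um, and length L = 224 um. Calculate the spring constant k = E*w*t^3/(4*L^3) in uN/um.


Step 1: Convert E to consistent units (1 GPa = 1000 uN/um^2).
E = 170 GPa = 170000 uN/um^2
Step 2: Compute t^3 = 7^3 = 343
Step 3: Compute L^3 = 224^3 = 11239424
Step 4: k = 170000 * 46 * 343 / (4 * 11239424)
k = 59.6619 uN/um


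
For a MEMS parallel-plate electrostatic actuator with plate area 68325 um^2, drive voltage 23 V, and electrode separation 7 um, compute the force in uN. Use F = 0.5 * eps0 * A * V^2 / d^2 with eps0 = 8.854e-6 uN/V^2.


Step 1: Identify parameters.
eps0 = 8.854e-6 uN/V^2, A = 68325 um^2, V = 23 V, d = 7 um
Step 2: Compute V^2 = 23^2 = 529
Step 3: Compute d^2 = 7^2 = 49
Step 4: F = 0.5 * 8.854e-6 * 68325 * 529 / 49
F = 3.265 uN


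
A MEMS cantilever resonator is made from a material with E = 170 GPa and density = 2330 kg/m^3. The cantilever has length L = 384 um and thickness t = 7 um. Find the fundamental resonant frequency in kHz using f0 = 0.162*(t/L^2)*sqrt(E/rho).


Step 1: Convert units to SI.
t_SI = 7e-6 m, L_SI = 384e-6 m
Step 2: Calculate sqrt(E/rho).
sqrt(170e9 / 2330) = 8541.74 m/s
Step 3: Compute f0.
f0 = 0.162 * 7e-6 / (384e-6)^2 * 8541.74 = 65689.7 Hz = 65.69 kHz


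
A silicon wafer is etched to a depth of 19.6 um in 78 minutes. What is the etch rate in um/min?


Step 1: Etch rate = depth / time
Step 2: rate = 19.6 / 78
rate = 0.251 um/min


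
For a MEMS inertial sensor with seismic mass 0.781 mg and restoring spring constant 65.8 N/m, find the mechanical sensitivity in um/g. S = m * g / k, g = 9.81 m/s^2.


Step 1: Convert mass: m = 0.781 mg = 7.81e-07 kg
Step 2: S = m * g / k = 7.81e-07 * 9.81 / 65.8
Step 3: S = 1.16e-07 m/g
Step 4: Convert to um/g: S = 0.116 um/g


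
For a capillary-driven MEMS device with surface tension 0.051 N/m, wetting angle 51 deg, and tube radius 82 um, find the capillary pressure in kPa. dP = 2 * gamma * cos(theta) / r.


Step 1: cos(51 deg) = 0.6293
Step 2: Convert r to m: r = 82e-6 m
Step 3: dP = 2 * 0.051 * 0.6293 / 82e-6 = 782.8 Pa
Step 4: Convert Pa to kPa (divide by 1000).
dP = 0.78 kPa


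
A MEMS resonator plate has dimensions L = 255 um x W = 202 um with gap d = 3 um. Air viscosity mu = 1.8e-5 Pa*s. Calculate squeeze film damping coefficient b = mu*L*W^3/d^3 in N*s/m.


Step 1: Convert to SI.
L = 255e-6 m, W = 202e-6 m, d = 3e-6 m
Step 2: W^3 = (202e-6)^3 = 8.24e-12 m^3
Step 3: d^3 = (3e-6)^3 = 2.70e-17 m^3
Step 4: b = 1.8e-5 * 255e-6 * 8.24e-12 / 2.70e-17
b = 1.40e-03 N*s/m


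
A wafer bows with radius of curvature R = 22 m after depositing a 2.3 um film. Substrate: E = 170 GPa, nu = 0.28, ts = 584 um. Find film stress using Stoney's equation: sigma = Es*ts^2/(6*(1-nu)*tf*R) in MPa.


Step 1: Compute numerator: Es * ts^2 = 170 * 584^2 = 57979520 (GPa*um^2)
Step 2: Compute denominator (R in um): 6*(1-nu)*tf*R = 6*0.72*2.3*22e6 = 218592000.0 (um^2)
Step 3: sigma (GPa) = 57979520 / 218592000.0 = 2.65241e-01 GPa
Step 4: Convert to MPa (x1000): sigma = 265.2 MPa


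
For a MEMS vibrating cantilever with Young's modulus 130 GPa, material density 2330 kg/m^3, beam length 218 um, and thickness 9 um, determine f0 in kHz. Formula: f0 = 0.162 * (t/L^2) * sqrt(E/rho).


Step 1: Convert units to SI.
t_SI = 9e-6 m, L_SI = 218e-6 m
Step 2: Calculate sqrt(E/rho).
sqrt(130e9 / 2330) = 7469.54 m/s
Step 3: Compute f0.
f0 = 0.162 * 9e-6 / (218e-6)^2 * 7469.54 = 229159.8 Hz = 229.16 kHz


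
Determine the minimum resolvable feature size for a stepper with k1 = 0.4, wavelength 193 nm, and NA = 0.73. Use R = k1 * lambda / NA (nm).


Step 1: Identify values: k1 = 0.4, lambda = 193 nm, NA = 0.73
Step 2: R = k1 * lambda / NA
R = 0.4 * 193 / 0.73
R = 105.8 nm


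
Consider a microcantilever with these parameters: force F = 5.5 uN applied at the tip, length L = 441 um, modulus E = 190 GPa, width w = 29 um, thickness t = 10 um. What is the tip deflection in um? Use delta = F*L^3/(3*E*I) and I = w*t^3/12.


Step 1: Calculate the second moment of area.
I = w * t^3 / 12 = 29 * 10^3 / 12 = 2416.6667 um^4
Step 2: Convert E to consistent units (1 GPa = 1000 uN/um^2).
E = 190 GPa = 190000 uN/um^2
Step 3: Calculate tip deflection.
delta = F * L^3 / (3 * E * I)
delta = 5.5 * 441^3 / (3 * 190000 * 2416.6667)
delta = 0.3424 um


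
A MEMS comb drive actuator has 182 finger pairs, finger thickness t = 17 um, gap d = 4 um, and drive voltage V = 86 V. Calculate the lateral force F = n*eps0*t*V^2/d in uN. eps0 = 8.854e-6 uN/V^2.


Step 1: Parameters: n=182, eps0=8.854e-6 uN/V^2, t=17 um, V=86 V, d=4 um
Step 2: V^2 = 7396
Step 3: F = 182 * 8.854e-6 * 17 * 7396 / 4
F = 50.652 uN


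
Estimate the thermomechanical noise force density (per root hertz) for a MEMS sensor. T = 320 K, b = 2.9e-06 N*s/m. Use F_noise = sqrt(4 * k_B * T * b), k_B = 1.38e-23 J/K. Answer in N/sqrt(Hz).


Step 1: Compute 4 * k_B * T * b
= 4 * 1.38e-23 * 320 * 2.9e-06
= 5.1226e-26 N^2/Hz
Step 2: F_noise = sqrt(5.1226e-26)
F_noise = 2.26e-13 N/sqrt(Hz)


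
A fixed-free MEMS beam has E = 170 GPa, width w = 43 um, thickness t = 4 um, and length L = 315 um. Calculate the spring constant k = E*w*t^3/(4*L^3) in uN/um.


Step 1: Convert E to consistent units (1 GPa = 1000 uN/um^2).
E = 170 GPa = 170000 uN/um^2
Step 2: Compute t^3 = 4^3 = 64
Step 3: Compute L^3 = 315^3 = 31255875
Step 4: k = 170000 * 43 * 64 / (4 * 31255875)
k = 3.742 uN/um


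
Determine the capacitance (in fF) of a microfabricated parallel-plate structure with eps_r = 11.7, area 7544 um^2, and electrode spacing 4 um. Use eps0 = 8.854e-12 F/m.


Step 1: Convert area to m^2: A = 7544e-12 m^2
Step 2: Convert gap to m: d = 4e-6 m
Step 3: C = eps0 * eps_r * A / d
C = 8.854e-12 * 11.7 * 7544e-12 / 4e-6
Step 4: Convert to fF (multiply by 1e15).
C = 195.37 fF


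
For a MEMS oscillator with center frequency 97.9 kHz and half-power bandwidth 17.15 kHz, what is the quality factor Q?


Step 1: Q = f0 / bandwidth
Step 2: Q = 97.9 / 17.15
Q = 5.7


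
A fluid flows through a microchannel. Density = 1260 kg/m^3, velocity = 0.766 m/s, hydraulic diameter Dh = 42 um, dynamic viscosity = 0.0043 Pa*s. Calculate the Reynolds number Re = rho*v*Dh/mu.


Step 1: Convert Dh to meters: Dh = 42e-6 m
Step 2: Re = rho * v * Dh / mu
Re = 1260 * 0.766 * 42e-6 / 0.0043
Re = 9.427


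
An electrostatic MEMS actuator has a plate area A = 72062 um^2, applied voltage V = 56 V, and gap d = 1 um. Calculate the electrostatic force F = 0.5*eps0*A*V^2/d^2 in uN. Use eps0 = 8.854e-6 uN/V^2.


Step 1: Identify parameters.
eps0 = 8.854e-6 uN/V^2, A = 72062 um^2, V = 56 V, d = 1 um
Step 2: Compute V^2 = 56^2 = 3136
Step 3: Compute d^2 = 1^2 = 1
Step 4: F = 0.5 * 8.854e-6 * 72062 * 3136 / 1
F = 1000.442 uN


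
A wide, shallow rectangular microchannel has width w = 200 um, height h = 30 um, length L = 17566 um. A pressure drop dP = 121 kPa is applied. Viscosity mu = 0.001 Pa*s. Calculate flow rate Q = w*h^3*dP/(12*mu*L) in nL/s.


Step 1: Convert all dimensions to SI (meters).
w = 200e-6 m, h = 30e-6 m, L = 17566e-6 m, dP = 121e3 Pa
Step 2: Q = w * h^3 * dP / (12 * mu * L)
Q = 200e-6 * (30e-6)^3 * 121e3 / (12 * 0.001 * 17566e-6) = 3.09973813e-09 m^3/s
Step 3: Convert Q from m^3/s to nL/s (1 m^3 = 1e12 nL, so multiply by 1e12).
Q = 3099.738 nL/s


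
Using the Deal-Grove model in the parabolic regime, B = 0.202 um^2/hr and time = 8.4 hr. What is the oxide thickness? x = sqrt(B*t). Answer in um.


Step 1: Compute B*t = 0.202 * 8.4 = 1.6968
Step 2: x = sqrt(1.6968)
x = 1.303 um


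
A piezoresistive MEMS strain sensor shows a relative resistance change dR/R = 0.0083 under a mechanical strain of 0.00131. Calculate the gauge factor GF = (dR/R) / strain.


Step 1: Identify values.
dR/R = 0.0083, strain = 0.00131
Step 2: GF = (dR/R) / strain = 0.0083 / 0.00131
GF = 6.3


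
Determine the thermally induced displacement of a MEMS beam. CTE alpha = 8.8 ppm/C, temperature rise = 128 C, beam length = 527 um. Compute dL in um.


Step 1: Convert CTE: alpha = 8.8 ppm/C = 8.8e-6 /C
Step 2: dL = 8.8e-6 * 128 * 527
dL = 0.5936 um


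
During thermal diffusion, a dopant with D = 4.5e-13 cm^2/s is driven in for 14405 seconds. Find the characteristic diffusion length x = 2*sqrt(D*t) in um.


Step 1: Compute D*t = 4.5e-13 * 14405 = 6.48225e-09 cm^2
Step 2: sqrt(D*t) = 8.0512e-05 cm
Step 3: x = 2 * 8.0512e-05 cm = 1.61024e-04 cm
Step 4: Convert to um (1 cm = 1e4 um): x = 1.61 um


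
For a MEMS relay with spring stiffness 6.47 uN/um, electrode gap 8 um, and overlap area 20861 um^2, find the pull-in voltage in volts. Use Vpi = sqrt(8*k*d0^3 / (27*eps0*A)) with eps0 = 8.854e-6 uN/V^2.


Step 1: Compute numerator: 8 * k * d0^3 = 8 * 6.47 * 8^3 = 26501.12
Step 2: Compute denominator: 27 * eps0 * A = 27 * 8.854e-6 * 20861 = 4.986989
Step 3: Vpi = sqrt(26501.12 / 4.986989)
Vpi = 72.9 V


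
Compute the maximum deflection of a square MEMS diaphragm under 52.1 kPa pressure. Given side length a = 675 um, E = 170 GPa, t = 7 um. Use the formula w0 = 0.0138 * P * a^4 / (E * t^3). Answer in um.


Step 1: Convert pressure to compatible units (E is in GPa, so P in GPa).
P = 52.1 kPa = 52.1e-6 GPa
Step 2: Compute numerator: 0.0138 * P * a^4.
a^4 = 675^4 = 207594140625
numerator = 0.0138 * 52.1e-6 * 207594140625 = 1.49256e+05
Step 3: Compute denominator: E * t^3 = 170 * 7^3 = 58310
Step 4: w0 = numerator / denominator = 1.49256e+05 / 58310 = 2.5597 um


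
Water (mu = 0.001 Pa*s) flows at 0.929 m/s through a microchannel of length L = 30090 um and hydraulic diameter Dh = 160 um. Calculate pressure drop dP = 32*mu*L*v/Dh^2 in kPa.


Step 1: Convert to SI: L = 30090e-6 m, Dh = 160e-6 m
Step 2: dP = 32 * 0.001 * 30090e-6 * 0.929 / (160e-6)^2
Step 3: dP = 34942.01 Pa
Step 4: Convert to kPa: dP = 34.94 kPa


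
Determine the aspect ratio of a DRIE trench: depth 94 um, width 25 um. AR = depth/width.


Step 1: AR = depth / width
Step 2: AR = 94 / 25
AR = 3.8


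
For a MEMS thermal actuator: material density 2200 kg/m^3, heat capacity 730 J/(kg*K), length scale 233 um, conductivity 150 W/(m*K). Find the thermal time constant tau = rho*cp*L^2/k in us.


Step 1: Convert L to m: L = 233e-6 m
Step 2: L^2 = (233e-6)^2 = 5.4289e-08 m^2
Step 3: tau = 2200 * 730 * 5.4289e-08 / 150 = 5.8125423e-04 s
Step 4: Convert to microseconds (multiply by 1e6).
tau = 581.254 us


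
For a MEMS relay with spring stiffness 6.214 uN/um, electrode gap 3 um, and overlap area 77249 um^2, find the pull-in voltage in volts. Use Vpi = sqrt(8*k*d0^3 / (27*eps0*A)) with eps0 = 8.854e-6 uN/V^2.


Step 1: Compute numerator: 8 * k * d0^3 = 8 * 6.214 * 3^3 = 1342.224
Step 2: Compute denominator: 27 * eps0 * A = 27 * 8.854e-6 * 77249 = 18.466991
Step 3: Vpi = sqrt(1342.224 / 18.466991)
Vpi = 8.53 V


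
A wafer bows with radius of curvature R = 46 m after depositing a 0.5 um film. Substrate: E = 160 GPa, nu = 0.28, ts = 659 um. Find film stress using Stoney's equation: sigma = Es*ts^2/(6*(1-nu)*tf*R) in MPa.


Step 1: Compute numerator: Es * ts^2 = 160 * 659^2 = 69484960 (GPa*um^2)
Step 2: Compute denominator (R in um): 6*(1-nu)*tf*R = 6*0.72*0.5*46e6 = 99360000.0 (um^2)
Step 3: sigma (GPa) = 69484960 / 99360000.0 = 6.99325e-01 GPa
Step 4: Convert to MPa (x1000): sigma = 699.3 MPa


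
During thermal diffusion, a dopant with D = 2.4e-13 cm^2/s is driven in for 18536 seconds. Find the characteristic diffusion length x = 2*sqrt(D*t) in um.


Step 1: Compute D*t = 2.4e-13 * 18536 = 4.44864e-09 cm^2
Step 2: sqrt(D*t) = 6.66981e-05 cm
Step 3: x = 2 * 6.66981e-05 cm = 1.333962e-04 cm
Step 4: Convert to um (1 cm = 1e4 um): x = 1.334 um
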